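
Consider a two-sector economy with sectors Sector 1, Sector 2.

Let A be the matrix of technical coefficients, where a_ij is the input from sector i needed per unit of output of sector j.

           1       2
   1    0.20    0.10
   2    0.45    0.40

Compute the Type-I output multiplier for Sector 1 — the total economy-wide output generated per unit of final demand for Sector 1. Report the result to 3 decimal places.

I − A =
  [   0.80    -0.10]
  [  -0.45     0.60]
det(I−A) = (0.80)(0.60) − (-0.10)(-0.45) = 0.4350
adj(I−A) = [[0.60, 0.10], [0.45, 0.80]]
(I − A)⁻¹ = adj(I−A) / det(I−A) ≈
  [   1.3793     0.2299]
  [   1.0345     1.8391]
The output multiplier for sector j is the column-j sum of the Leontief inverse (I − A)⁻¹ = adj(I−A) / det(I−A).
Column 1 of adj(I−A): (0.60, 0.45); det(I−A) = 0.4350.
m_1 = (0.60 + 0.45) / 0.4350 = 1.05 / 0.4350 ≈ 2.414.

m_1 = 2.414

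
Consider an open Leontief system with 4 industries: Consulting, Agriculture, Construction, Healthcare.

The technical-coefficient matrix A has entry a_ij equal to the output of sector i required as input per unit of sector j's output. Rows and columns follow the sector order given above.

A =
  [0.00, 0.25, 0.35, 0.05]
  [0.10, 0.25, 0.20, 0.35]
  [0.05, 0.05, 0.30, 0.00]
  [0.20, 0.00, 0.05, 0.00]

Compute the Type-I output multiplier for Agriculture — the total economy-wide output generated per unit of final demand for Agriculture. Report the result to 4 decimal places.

I − A =
  [   1.00    -0.25    -0.35    -0.05]
  [  -0.10     0.75    -0.20    -0.35]
  [  -0.05    -0.05     0.70     0.00]
  [  -0.20     0.00    -0.05     1.00]
Compute the cofactors C_ij = (−1)^(i+j)·(3×3 minor ij) of I−A; the adjugate is their transpose:
adj(I−A) = Cᵀ =
  [ 0.514125   0.192625   0.318750   0.093125]
  [ 0.129875   0.675375   0.275250   0.242875]
  [ 0.046000   0.062000   0.700000   0.024000]
  [ 0.105125   0.041625   0.098750   0.480125]
det(I−A) = Σ_j (I−A)_1j·C_1j = (1.00)(0.514125) + (-0.25)(0.129875) + (-0.35)(0.046000) + (-0.05)(0.105125) = 0.4603
(I − A)⁻¹ = adj(I−A) / det(I−A) ≈
  [   1.11693     0.41848     0.69248     0.20231]
  [   0.28215     1.46725     0.59798     0.52765]
  [   0.09993     0.13469     1.52075     0.05214]
  [   0.22838     0.09043     0.21453     1.04307]
The output multiplier for sector j is the column-j sum of the Leontief inverse (I − A)⁻¹ = adj(I−A) / det(I−A).
Column 2 of adj(I−A): (0.192625, 0.675375, 0.062000, 0.041625); det(I−A) = 0.4603.
m_2 = (0.192625 + 0.675375 + 0.062000 + 0.041625) / 0.4603 = 0.971625 / 0.4603 ≈ 2.1109.

m_2 = 2.1109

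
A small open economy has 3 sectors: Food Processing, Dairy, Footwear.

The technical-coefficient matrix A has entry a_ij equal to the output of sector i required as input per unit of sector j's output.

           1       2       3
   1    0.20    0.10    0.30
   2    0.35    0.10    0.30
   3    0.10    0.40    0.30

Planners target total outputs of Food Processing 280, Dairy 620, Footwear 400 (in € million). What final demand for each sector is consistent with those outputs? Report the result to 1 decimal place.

I − A =
  [   0.80    -0.10    -0.30]
  [  -0.35     0.90    -0.30]
  [  -0.10    -0.40     0.70]
d = (I − A) x:
  d_1 = (+0.80)·280 + (-0.10)·620 + (-0.30)·400 = 42.0
  d_2 = (-0.35)·280 + (+0.90)·620 + (-0.30)·400 = 340.0
  d_3 = (-0.10)·280 + (-0.40)·620 + (+0.70)·400 = 4.0

d_1 = 42.0, d_2 = 340.0, d_3 = 4.0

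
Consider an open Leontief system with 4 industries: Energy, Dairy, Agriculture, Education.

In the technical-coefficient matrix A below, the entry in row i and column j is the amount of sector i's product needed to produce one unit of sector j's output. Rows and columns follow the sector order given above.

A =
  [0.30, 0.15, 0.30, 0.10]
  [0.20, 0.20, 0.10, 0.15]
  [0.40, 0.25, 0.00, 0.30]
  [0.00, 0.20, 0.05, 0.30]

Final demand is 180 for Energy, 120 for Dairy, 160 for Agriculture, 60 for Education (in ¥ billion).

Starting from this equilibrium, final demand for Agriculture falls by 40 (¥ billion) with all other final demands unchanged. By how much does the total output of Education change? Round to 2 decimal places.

I − A =
  [   0.70    -0.15    -0.30    -0.10]
  [  -0.20     0.80    -0.10    -0.15]
  [  -0.40    -0.25     1.00    -0.30]
  [   0.00    -0.20    -0.05     0.70]
Compute the cofactors C_ij = (−1)^(i+j)·(3×3 minor ij) of I−A; the adjugate is their transpose:
adj(I−A) = Cᵀ =
  [ 0.492625   0.194500   0.176625   0.187750]
  [ 0.168000   0.393500   0.097250   0.150000]
  [ 0.259000   0.214500   0.346000   0.231250]
  [ 0.066500   0.127750   0.052500   0.395500]
det(I−A) = Σ_j (I−A)_1j·C_1j = (0.70)(0.492625) + (-0.15)(0.168000) + (-0.30)(0.259000) + (-0.10)(0.066500) = 0.2352875
(I − A)⁻¹ = adj(I−A) / det(I−A) ≈
  [   2.0937     0.8266     0.7507     0.7980]
  [   0.7140     1.6724     0.4133     0.6375]
  [   1.1008     0.9117     1.4705     0.9828]
  [   0.2826     0.5430     0.2231     1.6809]
Δx = (I − A)⁻¹ Δd with Δd having -40 in the Agriculture component and 0 elsewhere.
So Δx_4 = L_43 · (-40), where L_43 = adj(I−A)_43 / det(I−A) = 0.052500 / 0.2352875.
Δx_4 = 0.052500 × (-40) / 0.2352875 = -2.10 / 0.2352875 ≈ -8.93.

Δx_4 = -8.93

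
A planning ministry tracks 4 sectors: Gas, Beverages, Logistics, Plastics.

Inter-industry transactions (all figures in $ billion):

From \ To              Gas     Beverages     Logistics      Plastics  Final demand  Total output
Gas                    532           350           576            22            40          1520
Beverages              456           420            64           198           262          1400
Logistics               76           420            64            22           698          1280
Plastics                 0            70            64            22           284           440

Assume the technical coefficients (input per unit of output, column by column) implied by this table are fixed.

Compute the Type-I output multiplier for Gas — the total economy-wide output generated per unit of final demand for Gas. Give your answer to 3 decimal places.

Technical coefficients a_ij = z_ij / X_j:
  a_11 = 532/1520 = 0.35, a_21 = 456/1520 = 0.30, a_31 = 76/1520 = 0.05, a_41 = 0/1520 = 0.00
  a_12 = 350/1400 = 0.25, a_22 = 420/1400 = 0.30, a_32 = 420/1400 = 0.30, a_42 = 70/1400 = 0.05
  a_13 = 576/1280 = 0.45, a_23 = 64/1280 = 0.05, a_33 = 64/1280 = 0.05, a_43 = 64/1280 = 0.05
  a_14 = 22/440 = 0.05, a_24 = 198/440 = 0.45, a_34 = 22/440 = 0.05, a_44 = 22/440 = 0.05
I − A =
  [   0.65    -0.25    -0.45    -0.05]
  [  -0.30     0.70    -0.05    -0.45]
  [  -0.05    -0.30     0.95    -0.05]
  [   0.00    -0.05    -0.05     0.95]
Compute the cofactors C_ij = (−1)^(i+j)·(3×3 minor ij) of I−A; the adjugate is their transpose:
adj(I−A) = Cᵀ =
  [ 0.587500   0.357500   0.308500   0.216500]
  [ 0.273500   0.563500   0.174500   0.290500]
  [ 0.118375   0.198875   0.345625   0.118625]
  [ 0.020625   0.040125   0.027375   0.294375]
det(I−A) = Σ_j (I−A)_1j·C_1j = (0.65)(0.587500) + (-0.25)(0.273500) + (-0.45)(0.118375) + (-0.05)(0.020625) = 0.2592
(I − A)⁻¹ = adj(I−A) / det(I−A) ≈
  [   2.2666     1.3792     1.1902     0.8353]
  [   1.0552     2.1740     0.6732     1.1208]
  [   0.4567     0.7673     1.3334     0.4577]
  [   0.0796     0.1548     0.1056     1.1357]
The output multiplier for sector j is the column-j sum of the Leontief inverse (I − A)⁻¹ = adj(I−A) / det(I−A).
Column 1 of adj(I−A): (0.587500, 0.273500, 0.118375, 0.020625); det(I−A) = 0.2592.
m_1 = (0.587500 + 0.273500 + 0.118375 + 0.020625) / 0.2592 = 1.00 / 0.2592 ≈ 3.858.

m_1 = 3.858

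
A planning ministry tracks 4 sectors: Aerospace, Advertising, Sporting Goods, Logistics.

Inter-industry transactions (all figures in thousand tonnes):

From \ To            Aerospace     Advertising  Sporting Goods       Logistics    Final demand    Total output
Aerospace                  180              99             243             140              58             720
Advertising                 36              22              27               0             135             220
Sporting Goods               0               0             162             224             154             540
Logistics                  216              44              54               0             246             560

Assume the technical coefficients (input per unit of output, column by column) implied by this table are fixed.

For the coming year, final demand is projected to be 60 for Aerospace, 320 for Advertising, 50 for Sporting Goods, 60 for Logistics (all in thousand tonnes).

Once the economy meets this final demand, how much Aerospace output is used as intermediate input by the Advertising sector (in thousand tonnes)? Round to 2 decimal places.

z_12 = 181.77

Technical coefficients a_ij = z_ij / X_j:
  a_11 = 180/720 = 0.25, a_21 = 36/720 = 0.05, a_31 = 0/720 = 0.00, a_41 = 216/720 = 0.30
  a_12 = 99/220 = 0.45, a_22 = 22/220 = 0.10, a_32 = 0/220 = 0.00, a_42 = 44/220 = 0.20
  a_13 = 243/540 = 0.45, a_23 = 27/540 = 0.05, a_33 = 162/540 = 0.30, a_43 = 54/540 = 0.10
  a_14 = 140/560 = 0.25, a_24 = 0/560 = 0.00, a_34 = 224/560 = 0.40, a_44 = 0/560 = 0.00
I − A =
  [   0.75    -0.45    -0.45    -0.25]
  [  -0.05     0.90    -0.05     0.00]
  [   0.00     0.00     0.70    -0.40]
  [  -0.30    -0.20    -0.10     1.00]
Compute the cofactors C_ij = (−1)^(i+j)·(3×3 minor ij) of I−A; the adjugate is their transpose:
adj(I−A) = Cᵀ =
  [ 0.59000   0.36800   0.45250   0.32850]
  [ 0.03900   0.38850   0.05750   0.03275]
  [ 0.11200   0.11400   0.58250   0.26100]
  [ 0.19600   0.19950   0.20550   0.45675]
det(I−A) = Σ_j (I−A)_1j·C_1j = (0.75)(0.59000) + (-0.45)(0.03900) + (-0.45)(0.11200) + (-0.25)(0.19600) = 0.32555
(I − A)⁻¹ = adj(I−A) / det(I−A) ≈
  [   1.8123     1.1304     1.3900     1.0091]
  [   0.1198     1.1934     0.1766     0.1006]
  [   0.3440     0.3502     1.7893     0.8017]
  [   0.6021     0.6128     0.6312     1.4030]
First solve x = (I − A)⁻¹ d = adj(I−A)·d / det(I−A); in particular x_2 = (0.03900·60 + 0.38850·320 + 0.05750·50 + 0.03275·60) / 0.32555 = 131.50 / 0.32555 ≈ 403.9318.
Intermediate flow from 1 to 2: z_12 = a_12 · x_2 = 0.45 × 131.50 / 0.32555 = 59.175 / 0.32555 ≈ 181.77.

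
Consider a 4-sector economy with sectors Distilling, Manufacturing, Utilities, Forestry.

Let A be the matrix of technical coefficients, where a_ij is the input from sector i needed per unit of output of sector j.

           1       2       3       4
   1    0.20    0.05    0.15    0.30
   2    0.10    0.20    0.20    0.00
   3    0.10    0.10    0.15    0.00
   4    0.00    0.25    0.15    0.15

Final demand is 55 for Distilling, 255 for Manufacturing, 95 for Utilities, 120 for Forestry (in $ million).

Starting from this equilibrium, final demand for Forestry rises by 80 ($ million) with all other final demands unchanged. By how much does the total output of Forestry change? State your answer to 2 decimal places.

I − A =
  [   0.80    -0.05    -0.15    -0.30]
  [  -0.10     0.80    -0.20     0.00]
  [  -0.10    -0.10     0.85     0.00]
  [   0.00    -0.25    -0.15     0.85]
Compute the cofactors C_ij = (−1)^(i+j)·(3×3 minor ij) of I−A; the adjugate is their transpose:
adj(I−A) = Cᵀ =
  [ 0.561000   0.117125   0.161500   0.198000]
  [ 0.089250   0.560750   0.153250   0.031500]
  [ 0.076500   0.079750   0.532250   0.027000]
  [ 0.039750   0.179000   0.139000   0.509250]
det(I−A) = Σ_j (I−A)_1j·C_1j = (0.80)(0.561000) + (-0.05)(0.089250) + (-0.15)(0.076500) + (-0.30)(0.039750) = 0.4209375
(I − A)⁻¹ = adj(I−A) / det(I−A) ≈
  [   1.3327     0.2782     0.3837     0.4704]
  [   0.2120     1.3321     0.3641     0.0748]
  [   0.1817     0.1895     1.2644     0.0641]
  [   0.0944     0.4252     0.3302     1.2098]
Δx = (I − A)⁻¹ Δd with Δd having +80 in the Forestry component and 0 elsewhere.
So Δx_4 = L_44 · (+80), where L_44 = adj(I−A)_44 / det(I−A) = 0.509250 / 0.4209375.
Δx_4 = 0.509250 × (+80) / 0.4209375 = 40.74 / 0.4209375 ≈ 96.78.

Δx_4 = 96.78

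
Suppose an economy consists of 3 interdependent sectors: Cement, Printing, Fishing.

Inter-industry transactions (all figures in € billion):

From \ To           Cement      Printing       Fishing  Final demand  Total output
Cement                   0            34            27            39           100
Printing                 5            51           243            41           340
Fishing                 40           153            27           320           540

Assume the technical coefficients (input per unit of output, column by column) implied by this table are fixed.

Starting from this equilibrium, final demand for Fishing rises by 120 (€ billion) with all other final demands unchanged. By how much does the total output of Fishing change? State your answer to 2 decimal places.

Technical coefficients a_ij = z_ij / X_j:
  a_11 = 0/100 = 0.00, a_21 = 5/100 = 0.05, a_31 = 40/100 = 0.40
  a_12 = 34/340 = 0.10, a_22 = 51/340 = 0.15, a_32 = 153/340 = 0.45
  a_13 = 27/540 = 0.05, a_23 = 243/540 = 0.45, a_33 = 27/540 = 0.05
I − A =
  [   1.00    -0.10    -0.05]
  [  -0.05     0.85    -0.45]
  [  -0.40    -0.45     0.95]
Cofactors of I−A, C_ij = (−1)^(i+j)·(minor ij) (rows/columns in the sector order above):
  C_11 = (0.85)(0.95) − (-0.45)(-0.45) = 0.6050
  C_12 = −[(-0.05)(0.95) − (-0.45)(-0.40)] = 0.2275
  C_13 = (-0.05)(-0.45) − (0.85)(-0.40) = 0.3625
  C_21 = −[(-0.10)(0.95) − (-0.05)(-0.45)] = 0.1175
  C_22 = (1.00)(0.95) − (-0.05)(-0.40) = 0.9300
  C_23 = −[(1.00)(-0.45) − (-0.10)(-0.40)] = 0.4900
  C_31 = (-0.10)(-0.45) − (-0.05)(0.85) = 0.0875
  C_32 = −[(1.00)(-0.45) − (-0.05)(-0.05)] = 0.4525
  C_33 = (1.00)(0.85) − (-0.10)(-0.05) = 0.8450
det(I−A) = Σ_j (I−A)_1j·C_1j = (1.00)(0.6050) + (-0.10)(0.2275) + (-0.05)(0.3625) = 0.564125
adj(I−A) = Cᵀ =
  [ 0.6050   0.1175   0.0875]
  [ 0.2275   0.9300   0.4525]
  [ 0.3625   0.4900   0.8450]
(I − A)⁻¹ = adj(I−A) / det(I−A) ≈
  [   1.0725     0.2083     0.1551]
  [   0.4033     1.6486     0.8021]
  [   0.6426     0.8686     1.4979]
Δx = (I − A)⁻¹ Δd with Δd having +120 in the Fishing component and 0 elsewhere.
So Δx_3 = L_33 · (+120), where L_33 = adj(I−A)_33 / det(I−A) = 0.8450 / 0.564125.
Δx_3 = 0.8450 × (+120) / 0.564125 = 101.40 / 0.564125 ≈ 179.75.

Δx_3 = 179.75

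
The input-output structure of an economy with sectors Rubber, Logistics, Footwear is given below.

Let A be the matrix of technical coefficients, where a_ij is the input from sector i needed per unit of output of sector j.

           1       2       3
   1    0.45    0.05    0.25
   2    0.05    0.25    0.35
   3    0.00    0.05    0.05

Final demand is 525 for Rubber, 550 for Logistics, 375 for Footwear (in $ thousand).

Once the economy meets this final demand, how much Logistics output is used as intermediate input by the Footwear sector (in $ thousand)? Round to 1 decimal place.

I − A =
  [   0.55    -0.05    -0.25]
  [  -0.05     0.75    -0.35]
  [   0.00    -0.05     0.95]
Cofactors of I−A, C_ij = (−1)^(i+j)·(minor ij) (rows/columns in the sector order above):
  C_11 = (0.75)(0.95) − (-0.35)(-0.05) = 0.6950
  C_12 = −[(-0.05)(0.95) − (-0.35)(0.00)] = 0.0475
  C_13 = (-0.05)(-0.05) − (0.75)(0.00) = 0.0025
  C_21 = −[(-0.05)(0.95) − (-0.25)(-0.05)] = 0.0600
  C_22 = (0.55)(0.95) − (-0.25)(0.00) = 0.5225
  C_23 = −[(0.55)(-0.05) − (-0.05)(0.00)] = 0.0275
  C_31 = (-0.05)(-0.35) − (-0.25)(0.75) = 0.2050
  C_32 = −[(0.55)(-0.35) − (-0.25)(-0.05)] = 0.2050
  C_33 = (0.55)(0.75) − (-0.05)(-0.05) = 0.4100
det(I−A) = Σ_j (I−A)_1j·C_1j = (0.55)(0.6950) + (-0.05)(0.0475) + (-0.25)(0.0025) = 0.37925
adj(I−A) = Cᵀ =
  [ 0.6950   0.0600   0.2050]
  [ 0.0475   0.5225   0.2050]
  [ 0.0025   0.0275   0.4100]
(I − A)⁻¹ = adj(I−A) / det(I−A) ≈
  [   1.8326     0.1582     0.5405]
  [   0.1252     1.3777     0.5405]
  [   0.0066     0.0725     1.0811]
First solve x = (I − A)⁻¹ d = adj(I−A)·d / det(I−A); in particular x_3 = (0.0025·525 + 0.0275·550 + 0.4100·375) / 0.37925 = 170.1875 / 0.37925 ≈ 448.748.
Intermediate flow from 2 to 3: z_23 = a_23 · x_3 = 0.35 × 170.1875 / 0.37925 = 59.565625 / 0.37925 ≈ 157.1.

z_23 = 157.1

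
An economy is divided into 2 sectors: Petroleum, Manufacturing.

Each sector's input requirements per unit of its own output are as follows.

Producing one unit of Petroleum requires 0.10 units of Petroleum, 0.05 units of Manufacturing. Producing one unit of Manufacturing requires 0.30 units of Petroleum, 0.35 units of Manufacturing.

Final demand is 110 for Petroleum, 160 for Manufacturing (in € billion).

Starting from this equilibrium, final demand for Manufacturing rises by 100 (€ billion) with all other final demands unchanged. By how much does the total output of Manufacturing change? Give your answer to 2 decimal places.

I − A =
  [   0.90    -0.30]
  [  -0.05     0.65]
det(I−A) = (0.90)(0.65) − (-0.30)(-0.05) = 0.5700
adj(I−A) = [[0.65, 0.30], [0.05, 0.90]]
(I − A)⁻¹ = adj(I−A) / det(I−A) ≈
  [   1.1404     0.5263]
  [   0.0877     1.5789]
Δx = (I − A)⁻¹ Δd with Δd having +100 in the Manufacturing component and 0 elsewhere.
So Δx_2 = L_22 · (+100), where L_22 = adj(I−A)_22 / det(I−A) = 0.90 / 0.5700.
Δx_2 = 0.90 × (+100) / 0.5700 = 90.00 / 0.5700 ≈ 157.89.

Δx_2 = 157.89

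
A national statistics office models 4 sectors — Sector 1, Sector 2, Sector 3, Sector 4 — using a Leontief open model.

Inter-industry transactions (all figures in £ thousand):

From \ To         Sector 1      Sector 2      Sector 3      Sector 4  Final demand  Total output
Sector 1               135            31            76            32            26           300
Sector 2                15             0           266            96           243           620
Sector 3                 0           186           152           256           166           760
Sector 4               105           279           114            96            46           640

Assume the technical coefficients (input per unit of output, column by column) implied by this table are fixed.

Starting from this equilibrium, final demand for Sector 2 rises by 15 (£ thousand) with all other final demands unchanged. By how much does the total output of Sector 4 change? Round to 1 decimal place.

Technical coefficients a_ij = z_ij / X_j:
  a_11 = 135/300 = 0.45, a_21 = 15/300 = 0.05, a_31 = 0/300 = 0.00, a_41 = 105/300 = 0.35
  a_12 = 31/620 = 0.05, a_22 = 0/620 = 0.00, a_32 = 186/620 = 0.30, a_42 = 279/620 = 0.45
  a_13 = 76/760 = 0.10, a_23 = 266/760 = 0.35, a_33 = 152/760 = 0.20, a_43 = 114/760 = 0.15
  a_14 = 32/640 = 0.05, a_24 = 96/640 = 0.15, a_34 = 256/640 = 0.40, a_44 = 96/640 = 0.15
I − A =
  [   0.55    -0.05    -0.10    -0.05]
  [  -0.05     1.00    -0.35    -0.15]
  [   0.00    -0.30     0.80    -0.40]
  [  -0.35    -0.45    -0.15     0.85]
Compute the cofactors C_ij = (−1)^(i+j)·(3×3 minor ij) of I−A; the adjugate is their transpose:
adj(I−A) = Cᵀ =
  [ 0.407000   0.094750   0.109625   0.092250]
  [ 0.122000   0.313000   0.179750   0.147000]
  [ 0.177500   0.241000   0.407000   0.244500]
  [ 0.263500   0.247250   0.212125   0.378750]
det(I−A) = Σ_j (I−A)_1j·C_1j = (0.55)(0.407000) + (-0.05)(0.122000) + (-0.10)(0.177500) + (-0.05)(0.263500) = 0.186825
(I − A)⁻¹ = adj(I−A) / det(I−A) ≈
  [   2.1785     0.5072     0.5868     0.4938]
  [   0.6530     1.6754     0.9621     0.7868]
  [   0.9501     1.2900     2.1785     1.3087]
  [   1.4104     1.3234     1.1354     2.0273]
Δx = (I − A)⁻¹ Δd with Δd having +15 in the Sector 2 component and 0 elsewhere.
So Δx_4 = L_42 · (+15), where L_42 = adj(I−A)_42 / det(I−A) = 0.247250 / 0.186825.
Δx_4 = 0.247250 × (+15) / 0.186825 = 3.70875 / 0.186825 ≈ 19.9.

Δx_4 = 19.9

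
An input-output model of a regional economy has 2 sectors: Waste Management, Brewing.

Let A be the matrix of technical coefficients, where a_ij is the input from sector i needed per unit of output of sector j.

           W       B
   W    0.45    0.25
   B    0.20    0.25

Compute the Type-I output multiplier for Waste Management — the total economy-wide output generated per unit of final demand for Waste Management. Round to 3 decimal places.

m_W = 2.621

I − A =
  [   0.55    -0.25]
  [  -0.20     0.75]
det(I−A) = (0.55)(0.75) − (-0.25)(-0.20) = 0.3625
adj(I−A) = [[0.75, 0.25], [0.20, 0.55]]
(I − A)⁻¹ = adj(I−A) / det(I−A) ≈
  [   2.0690     0.6897]
  [   0.5517     1.5172]
The output multiplier for sector j is the column-j sum of the Leontief inverse (I − A)⁻¹ = adj(I−A) / det(I−A).
Column W of adj(I−A): (0.75, 0.20); det(I−A) = 0.3625.
m_W = (0.75 + 0.20) / 0.3625 = 0.95 / 0.3625 ≈ 2.621.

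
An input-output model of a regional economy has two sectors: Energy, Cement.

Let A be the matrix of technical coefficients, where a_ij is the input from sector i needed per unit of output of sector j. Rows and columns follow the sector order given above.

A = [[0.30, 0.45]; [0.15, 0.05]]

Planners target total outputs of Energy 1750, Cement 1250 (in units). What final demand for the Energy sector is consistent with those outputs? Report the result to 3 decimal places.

d_1 = 662.500

I − A =
  [   0.70    -0.45]
  [  -0.15     0.95]
d = (I − A) x:
  d_1 = (+0.70)·1750 + (-0.45)·1250 = 662.500
  d_2 = (-0.15)·1750 + (+0.95)·1250 = 925.000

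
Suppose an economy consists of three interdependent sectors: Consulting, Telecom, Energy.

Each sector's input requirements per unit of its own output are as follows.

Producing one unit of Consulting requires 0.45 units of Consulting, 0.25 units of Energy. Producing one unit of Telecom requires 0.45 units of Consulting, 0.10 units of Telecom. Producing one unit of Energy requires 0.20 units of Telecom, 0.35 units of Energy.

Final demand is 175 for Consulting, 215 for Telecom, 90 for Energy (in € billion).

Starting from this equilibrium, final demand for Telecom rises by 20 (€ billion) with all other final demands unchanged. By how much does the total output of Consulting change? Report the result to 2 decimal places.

Δx_1 = 19.55

I − A =
  [   0.55    -0.45     0.00]
  [   0.00     0.90    -0.20]
  [  -0.25     0.00     0.65]
Cofactors of I−A, C_ij = (−1)^(i+j)·(minor ij) (rows/columns in the sector order above):
  C_11 = (0.90)(0.65) − (-0.20)(0.00) = 0.5850
  C_12 = −[(0.00)(0.65) − (-0.20)(-0.25)] = 0.0500
  C_13 = (0.00)(0.00) − (0.90)(-0.25) = 0.2250
  C_21 = −[(-0.45)(0.65) − (0.00)(0.00)] = 0.2925
  C_22 = (0.55)(0.65) − (0.00)(-0.25) = 0.3575
  C_23 = −[(0.55)(0.00) − (-0.45)(-0.25)] = 0.1125
  C_31 = (-0.45)(-0.20) − (0.00)(0.90) = 0.0900
  C_32 = −[(0.55)(-0.20) − (0.00)(0.00)] = 0.1100
  C_33 = (0.55)(0.90) − (-0.45)(0.00) = 0.4950
det(I−A) = Σ_j (I−A)_1j·C_1j = (0.55)(0.5850) + (-0.45)(0.0500) + (0.00)(0.2250) = 0.29925
adj(I−A) = Cᵀ =
  [ 0.5850   0.2925   0.0900]
  [ 0.0500   0.3575   0.1100]
  [ 0.2250   0.1125   0.4950]
(I − A)⁻¹ = adj(I−A) / det(I−A) ≈
  [   1.9549     0.9774     0.3008]
  [   0.1671     1.1947     0.3676]
  [   0.7519     0.3759     1.6541]
Δx = (I − A)⁻¹ Δd with Δd having +20 in the Telecom component and 0 elsewhere.
So Δx_1 = L_12 · (+20), where L_12 = adj(I−A)_12 / det(I−A) = 0.2925 / 0.29925.
Δx_1 = 0.2925 × (+20) / 0.29925 = 5.85 / 0.29925 ≈ 19.55.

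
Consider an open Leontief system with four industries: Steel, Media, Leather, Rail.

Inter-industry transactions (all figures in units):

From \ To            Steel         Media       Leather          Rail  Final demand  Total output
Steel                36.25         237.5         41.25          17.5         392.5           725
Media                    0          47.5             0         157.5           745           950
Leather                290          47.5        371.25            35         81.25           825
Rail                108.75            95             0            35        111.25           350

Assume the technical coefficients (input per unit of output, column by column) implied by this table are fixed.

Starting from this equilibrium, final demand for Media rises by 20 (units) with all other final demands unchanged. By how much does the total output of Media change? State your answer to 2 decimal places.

Δx_2 = 22.77

Technical coefficients a_ij = z_ij / X_j:
  a_11 = 36.25/725 = 0.05, a_21 = 0/725 = 0.00, a_31 = 290/725 = 0.40, a_41 = 108.75/725 = 0.15
  a_12 = 237.5/950 = 0.25, a_22 = 47.5/950 = 0.05, a_32 = 47.5/950 = 0.05, a_42 = 95/950 = 0.10
  a_13 = 41.25/825 = 0.05, a_23 = 0/825 = 0.00, a_33 = 371.25/825 = 0.45, a_43 = 0/825 = 0.00
  a_14 = 17.5/350 = 0.05, a_24 = 157.5/350 = 0.45, a_34 = 35/350 = 0.10, a_44 = 35/350 = 0.10
I − A =
  [   0.95    -0.25    -0.05    -0.05]
  [   0.00     0.95     0.00    -0.45]
  [  -0.40    -0.05     0.55    -0.10]
  [  -0.15    -0.10     0.00     0.90]
Compute the cofactors C_ij = (−1)^(i+j)·(3×3 minor ij) of I−A; the adjugate is their transpose:
adj(I−A) = Cᵀ =
  [ 0.445500   0.129250   0.040500   0.093875]
  [ 0.037125   0.447375   0.003375   0.226125]
  [ 0.341625   0.147625   0.745500   0.175625]
  [ 0.078375   0.071250   0.007125   0.477375]
det(I−A) = Σ_j (I−A)_1j·C_1j = (0.95)(0.445500) + (-0.25)(0.037125) + (-0.05)(0.341625) + (-0.05)(0.078375) = 0.39294375
(I − A)⁻¹ = adj(I−A) / det(I−A) ≈
  [   1.1338     0.3289     0.1031     0.2389]
  [   0.0945     1.1385     0.0086     0.5755]
  [   0.8694     0.3757     1.8972     0.4469]
  [   0.1995     0.1813     0.0181     1.2149]
Δx = (I − A)⁻¹ Δd with Δd having +20 in the Media component and 0 elsewhere.
So Δx_2 = L_22 · (+20), where L_22 = adj(I−A)_22 / det(I−A) = 0.447375 / 0.39294375.
Δx_2 = 0.447375 × (+20) / 0.39294375 = 8.9475 / 0.39294375 ≈ 22.77.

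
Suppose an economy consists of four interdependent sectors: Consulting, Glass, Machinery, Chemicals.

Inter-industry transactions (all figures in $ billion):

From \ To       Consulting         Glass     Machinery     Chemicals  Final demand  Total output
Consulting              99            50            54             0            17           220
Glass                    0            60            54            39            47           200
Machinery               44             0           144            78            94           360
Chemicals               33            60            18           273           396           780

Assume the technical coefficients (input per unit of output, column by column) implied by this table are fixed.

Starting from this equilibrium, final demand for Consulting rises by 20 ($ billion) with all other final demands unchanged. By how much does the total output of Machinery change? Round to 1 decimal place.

Technical coefficients a_ij = z_ij / X_j:
  a_11 = 99/220 = 0.45, a_21 = 0/220 = 0.00, a_31 = 44/220 = 0.20, a_41 = 33/220 = 0.15
  a_12 = 50/200 = 0.25, a_22 = 60/200 = 0.30, a_32 = 0/200 = 0.00, a_42 = 60/200 = 0.30
  a_13 = 54/360 = 0.15, a_23 = 54/360 = 0.15, a_33 = 144/360 = 0.40, a_43 = 18/360 = 0.05
  a_14 = 0/780 = 0.00, a_24 = 39/780 = 0.05, a_34 = 78/780 = 0.10, a_44 = 273/780 = 0.35
I − A =
  [   0.55    -0.25    -0.15     0.00]
  [   0.00     0.70    -0.15    -0.05]
  [  -0.20     0.00     0.60    -0.10]
  [  -0.15    -0.30    -0.05     0.65]
Compute the cofactors C_ij = (−1)^(i+j)·(3×3 minor ij) of I−A; the adjugate is their transpose:
adj(I−A) = Cᵀ =
  [ 0.256000   0.100750   0.091000   0.021750]
  [ 0.026750   0.190000   0.056125   0.023250]
  [ 0.098500   0.052750   0.240125   0.041000]
  [ 0.079000   0.115000   0.065375   0.202500]
det(I−A) = Σ_j (I−A)_1j·C_1j = (0.55)(0.256000) + (-0.25)(0.026750) + (-0.15)(0.098500) + (0.00)(0.079000) = 0.1193375
(I − A)⁻¹ = adj(I−A) / det(I−A) ≈
  [   2.1452     0.8442     0.7625     0.1823]
  [   0.2242     1.5921     0.4703     0.1948]
  [   0.8254     0.4420     2.0122     0.3436]
  [   0.6620     0.9637     0.5478     1.6969]
Δx = (I − A)⁻¹ Δd with Δd having +20 in the Consulting component and 0 elsewhere.
So Δx_3 = L_31 · (+20), where L_31 = adj(I−A)_31 / det(I−A) = 0.098500 / 0.1193375.
Δx_3 = 0.098500 × (+20) / 0.1193375 = 1.97 / 0.1193375 ≈ 16.5.

Δx_3 = 16.5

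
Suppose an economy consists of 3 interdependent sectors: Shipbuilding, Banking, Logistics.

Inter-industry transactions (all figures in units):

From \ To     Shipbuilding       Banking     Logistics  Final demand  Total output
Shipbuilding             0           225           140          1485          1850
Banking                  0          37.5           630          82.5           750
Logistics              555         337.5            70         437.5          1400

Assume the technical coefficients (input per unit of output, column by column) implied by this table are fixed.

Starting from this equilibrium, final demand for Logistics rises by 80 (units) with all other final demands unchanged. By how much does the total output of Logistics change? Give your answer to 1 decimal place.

Technical coefficients a_ij = z_ij / X_j:
  a_SS = 0/1850 = 0.00, a_BS = 0/1850 = 0.00, a_LS = 555/1850 = 0.30
  a_SB = 225/750 = 0.30, a_BB = 37.5/750 = 0.05, a_LB = 337.5/750 = 0.45
  a_SL = 140/1400 = 0.10, a_BL = 630/1400 = 0.45, a_LL = 70/1400 = 0.05
I − A =
  [   1.00    -0.30    -0.10]
  [   0.00     0.95    -0.45]
  [  -0.30    -0.45     0.95]
Cofactors of I−A, C_ij = (−1)^(i+j)·(minor ij) (rows/columns in the sector order above):
  C_11 = (0.95)(0.95) − (-0.45)(-0.45) = 0.7000
  C_12 = −[(0.00)(0.95) − (-0.45)(-0.30)] = 0.1350
  C_13 = (0.00)(-0.45) − (0.95)(-0.30) = 0.2850
  C_21 = −[(-0.30)(0.95) − (-0.10)(-0.45)] = 0.3300
  C_22 = (1.00)(0.95) − (-0.10)(-0.30) = 0.9200
  C_23 = −[(1.00)(-0.45) − (-0.30)(-0.30)] = 0.5400
  C_31 = (-0.30)(-0.45) − (-0.10)(0.95) = 0.2300
  C_32 = −[(1.00)(-0.45) − (-0.10)(0.00)] = 0.4500
  C_33 = (1.00)(0.95) − (-0.30)(0.00) = 0.9500
det(I−A) = Σ_j (I−A)_1j·C_1j = (1.00)(0.7000) + (-0.30)(0.1350) + (-0.10)(0.2850) = 0.6310
adj(I−A) = Cᵀ =
  [ 0.7000   0.3300   0.2300]
  [ 0.1350   0.9200   0.4500]
  [ 0.2850   0.5400   0.9500]
(I − A)⁻¹ = adj(I−A) / det(I−A) ≈
  [   1.1094     0.5230     0.3645]
  [   0.2139     1.4580     0.7132]
  [   0.4517     0.8558     1.5055]
Δx = (I − A)⁻¹ Δd with Δd having +80 in the Logistics component and 0 elsewhere.
So Δx_L = L_LL · (+80), where L_LL = adj(I−A)_LL / det(I−A) = 0.9500 / 0.6310.
Δx_L = 0.9500 × (+80) / 0.6310 = 76.00 / 0.6310 ≈ 120.4.

Δx_L = 120.4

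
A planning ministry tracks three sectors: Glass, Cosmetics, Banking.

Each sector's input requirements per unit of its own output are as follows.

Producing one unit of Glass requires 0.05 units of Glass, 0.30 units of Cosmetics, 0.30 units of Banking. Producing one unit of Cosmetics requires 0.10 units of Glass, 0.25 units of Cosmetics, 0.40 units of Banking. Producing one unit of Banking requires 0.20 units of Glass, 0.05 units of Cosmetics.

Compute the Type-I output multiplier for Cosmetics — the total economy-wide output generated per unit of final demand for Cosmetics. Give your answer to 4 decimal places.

m_2 = 2.4958

I − A =
  [   0.95    -0.10    -0.20]
  [  -0.30     0.75    -0.05]
  [  -0.30    -0.40     1.00]
Cofactors of I−A, C_ij = (−1)^(i+j)·(minor ij) (rows/columns in the sector order above):
  C_11 = (0.75)(1.00) − (-0.05)(-0.40) = 0.7300
  C_12 = −[(-0.30)(1.00) − (-0.05)(-0.30)] = 0.3150
  C_13 = (-0.30)(-0.40) − (0.75)(-0.30) = 0.3450
  C_21 = −[(-0.10)(1.00) − (-0.20)(-0.40)] = 0.1800
  C_22 = (0.95)(1.00) − (-0.20)(-0.30) = 0.8900
  C_23 = −[(0.95)(-0.40) − (-0.10)(-0.30)] = 0.4100
  C_31 = (-0.10)(-0.05) − (-0.20)(0.75) = 0.1550
  C_32 = −[(0.95)(-0.05) − (-0.20)(-0.30)] = 0.1075
  C_33 = (0.95)(0.75) − (-0.10)(-0.30) = 0.6825
det(I−A) = Σ_j (I−A)_1j·C_1j = (0.95)(0.7300) + (-0.10)(0.3150) + (-0.20)(0.3450) = 0.5930
adj(I−A) = Cᵀ =
  [ 0.7300   0.1800   0.1550]
  [ 0.3150   0.8900   0.1075]
  [ 0.3450   0.4100   0.6825]
(I − A)⁻¹ = adj(I−A) / det(I−A) ≈
  [   1.23103     0.30354     0.26138]
  [   0.53120     1.50084     0.18128]
  [   0.58179     0.69140     1.15093]
The output multiplier for sector j is the column-j sum of the Leontief inverse (I − A)⁻¹ = adj(I−A) / det(I−A).
Column 2 of adj(I−A): (0.1800, 0.8900, 0.4100); det(I−A) = 0.5930.
m_2 = (0.1800 + 0.8900 + 0.4100) / 0.5930 = 1.48 / 0.5930 ≈ 2.4958.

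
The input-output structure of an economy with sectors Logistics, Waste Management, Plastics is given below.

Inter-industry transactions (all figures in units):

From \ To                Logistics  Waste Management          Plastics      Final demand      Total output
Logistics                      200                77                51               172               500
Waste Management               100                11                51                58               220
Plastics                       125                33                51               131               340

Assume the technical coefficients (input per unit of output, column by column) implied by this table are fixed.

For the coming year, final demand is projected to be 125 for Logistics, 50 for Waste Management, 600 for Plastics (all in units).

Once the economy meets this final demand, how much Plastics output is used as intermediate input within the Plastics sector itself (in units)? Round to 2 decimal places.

Technical coefficients a_ij = z_ij / X_j:
  a_LL = 200/500 = 0.40, a_WL = 100/500 = 0.20, a_PL = 125/500 = 0.25
  a_LW = 77/220 = 0.35, a_WW = 11/220 = 0.05, a_PW = 33/220 = 0.15
  a_LP = 51/340 = 0.15, a_WP = 51/340 = 0.15, a_PP = 51/340 = 0.15
I − A =
  [   0.60    -0.35    -0.15]
  [  -0.20     0.95    -0.15]
  [  -0.25    -0.15     0.85]
Cofactors of I−A, C_ij = (−1)^(i+j)·(minor ij) (rows/columns in the sector order above):
  C_11 = (0.95)(0.85) − (-0.15)(-0.15) = 0.7850
  C_12 = −[(-0.20)(0.85) − (-0.15)(-0.25)] = 0.2075
  C_13 = (-0.20)(-0.15) − (0.95)(-0.25) = 0.2675
  C_21 = −[(-0.35)(0.85) − (-0.15)(-0.15)] = 0.3200
  C_22 = (0.60)(0.85) − (-0.15)(-0.25) = 0.4725
  C_23 = −[(0.60)(-0.15) − (-0.35)(-0.25)] = 0.1775
  C_31 = (-0.35)(-0.15) − (-0.15)(0.95) = 0.1950
  C_32 = −[(0.60)(-0.15) − (-0.15)(-0.20)] = 0.1200
  C_33 = (0.60)(0.95) − (-0.35)(-0.20) = 0.5000
det(I−A) = Σ_j (I−A)_1j·C_1j = (0.60)(0.7850) + (-0.35)(0.2075) + (-0.15)(0.2675) = 0.35825
adj(I−A) = Cᵀ =
  [ 0.7850   0.3200   0.1950]
  [ 0.2075   0.4725   0.1200]
  [ 0.2675   0.1775   0.5000]
(I − A)⁻¹ = adj(I−A) / det(I−A) ≈
  [   2.1912     0.8932     0.5443]
  [   0.5792     1.3189     0.3350]
  [   0.7467     0.4955     1.3957]
First solve x = (I − A)⁻¹ d = adj(I−A)·d / det(I−A); in particular x_P = (0.2675·125 + 0.1775·50 + 0.5000·600) / 0.35825 = 342.3125 / 0.35825 ≈ 955.5129.
Intermediate flow from P to P: z_PP = a_PP · x_P = 0.15 × 342.3125 / 0.35825 = 51.346875 / 0.35825 ≈ 143.33.

z_PP = 143.33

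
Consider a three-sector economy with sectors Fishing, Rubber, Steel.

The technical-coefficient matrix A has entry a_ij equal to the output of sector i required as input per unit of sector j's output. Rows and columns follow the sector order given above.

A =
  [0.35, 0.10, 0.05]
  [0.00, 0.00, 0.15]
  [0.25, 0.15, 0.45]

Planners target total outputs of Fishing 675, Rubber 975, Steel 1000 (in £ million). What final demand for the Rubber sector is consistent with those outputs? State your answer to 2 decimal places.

I − A =
  [   0.65    -0.10    -0.05]
  [   0.00     1.00    -0.15]
  [  -0.25    -0.15     0.55]
d = (I − A) x:
  d_1 = (+0.65)·675 + (-0.10)·975 + (-0.05)·1000 = 291.25
  d_2 = (+0.00)·675 + (+1.00)·975 + (-0.15)·1000 = 825.00
  d_3 = (-0.25)·675 + (-0.15)·975 + (+0.55)·1000 = 235.00

d_2 = 825.00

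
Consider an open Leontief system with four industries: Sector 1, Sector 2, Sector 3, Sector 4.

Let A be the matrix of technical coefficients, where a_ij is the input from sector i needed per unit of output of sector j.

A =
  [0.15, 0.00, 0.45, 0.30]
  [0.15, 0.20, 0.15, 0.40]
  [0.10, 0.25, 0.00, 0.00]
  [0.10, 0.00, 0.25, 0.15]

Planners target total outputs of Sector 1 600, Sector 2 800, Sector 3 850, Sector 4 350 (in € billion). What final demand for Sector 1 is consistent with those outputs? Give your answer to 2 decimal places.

I − A =
  [   0.85     0.00    -0.45    -0.30]
  [  -0.15     0.80    -0.15    -0.40]
  [  -0.10    -0.25     1.00     0.00]
  [  -0.10     0.00    -0.25     0.85]
d = (I − A) x:
  d_1 = (+0.85)·600 + (+0.00)·800 + (-0.45)·850 + (-0.30)·350 = 22.50
  d_2 = (-0.15)·600 + (+0.80)·800 + (-0.15)·850 + (-0.40)·350 = 282.50
  d_3 = (-0.10)·600 + (-0.25)·800 + (+1.00)·850 + (+0.00)·350 = 590.00
  d_4 = (-0.10)·600 + (+0.00)·800 + (-0.25)·850 + (+0.85)·350 = 25.00

d_1 = 22.50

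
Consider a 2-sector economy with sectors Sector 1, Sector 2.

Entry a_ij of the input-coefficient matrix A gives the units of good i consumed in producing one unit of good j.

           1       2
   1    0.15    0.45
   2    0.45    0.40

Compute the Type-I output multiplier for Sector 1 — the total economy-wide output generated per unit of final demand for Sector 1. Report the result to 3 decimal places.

I − A =
  [   0.85    -0.45]
  [  -0.45     0.60]
det(I−A) = (0.85)(0.60) − (-0.45)(-0.45) = 0.3075
adj(I−A) = [[0.60, 0.45], [0.45, 0.85]]
(I − A)⁻¹ = adj(I−A) / det(I−A) ≈
  [   1.9512     1.4634]
  [   1.4634     2.7642]
The output multiplier for sector j is the column-j sum of the Leontief inverse (I − A)⁻¹ = adj(I−A) / det(I−A).
Column 1 of adj(I−A): (0.60, 0.45); det(I−A) = 0.3075.
m_1 = (0.60 + 0.45) / 0.3075 = 1.05 / 0.3075 ≈ 3.415.

m_1 = 3.415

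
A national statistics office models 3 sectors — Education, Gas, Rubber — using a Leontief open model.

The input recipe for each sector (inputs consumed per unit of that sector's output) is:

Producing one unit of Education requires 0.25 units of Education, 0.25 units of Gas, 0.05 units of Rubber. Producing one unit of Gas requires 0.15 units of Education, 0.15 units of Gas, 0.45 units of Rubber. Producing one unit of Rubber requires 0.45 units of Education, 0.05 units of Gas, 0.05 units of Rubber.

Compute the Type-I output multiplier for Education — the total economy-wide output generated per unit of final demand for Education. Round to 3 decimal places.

m_1 = 2.443

I − A =
  [   0.75    -0.15    -0.45]
  [  -0.25     0.85    -0.05]
  [  -0.05    -0.45     0.95]
Cofactors of I−A, C_ij = (−1)^(i+j)·(minor ij) (rows/columns in the sector order above):
  C_11 = (0.85)(0.95) − (-0.05)(-0.45) = 0.7850
  C_12 = −[(-0.25)(0.95) − (-0.05)(-0.05)] = 0.2400
  C_13 = (-0.25)(-0.45) − (0.85)(-0.05) = 0.1550
  C_21 = −[(-0.15)(0.95) − (-0.45)(-0.45)] = 0.3450
  C_22 = (0.75)(0.95) − (-0.45)(-0.05) = 0.6900
  C_23 = −[(0.75)(-0.45) − (-0.15)(-0.05)] = 0.3450
  C_31 = (-0.15)(-0.05) − (-0.45)(0.85) = 0.3900
  C_32 = −[(0.75)(-0.05) − (-0.45)(-0.25)] = 0.1500
  C_33 = (0.75)(0.85) − (-0.15)(-0.25) = 0.6000
det(I−A) = Σ_j (I−A)_1j·C_1j = (0.75)(0.7850) + (-0.15)(0.2400) + (-0.45)(0.1550) = 0.4830
adj(I−A) = Cᵀ =
  [ 0.7850   0.3450   0.3900]
  [ 0.2400   0.6900   0.1500]
  [ 0.1550   0.3450   0.6000]
(I − A)⁻¹ = adj(I−A) / det(I−A) ≈
  [   1.6253     0.7143     0.8075]
  [   0.4969     1.4286     0.3106]
  [   0.3209     0.7143     1.2422]
The output multiplier for sector j is the column-j sum of the Leontief inverse (I − A)⁻¹ = adj(I−A) / det(I−A).
Column 1 of adj(I−A): (0.7850, 0.2400, 0.1550); det(I−A) = 0.4830.
m_1 = (0.7850 + 0.2400 + 0.1550) / 0.4830 = 1.18 / 0.4830 ≈ 2.443.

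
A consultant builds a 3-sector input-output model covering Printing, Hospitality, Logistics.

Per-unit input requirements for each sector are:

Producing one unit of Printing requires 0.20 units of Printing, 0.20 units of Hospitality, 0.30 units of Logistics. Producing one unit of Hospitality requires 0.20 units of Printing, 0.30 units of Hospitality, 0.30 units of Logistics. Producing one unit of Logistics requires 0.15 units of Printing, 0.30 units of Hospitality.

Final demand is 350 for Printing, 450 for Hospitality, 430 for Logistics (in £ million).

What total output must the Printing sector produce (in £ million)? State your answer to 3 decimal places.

x_1 = 1013.350

I − A =
  [   0.80    -0.20    -0.15]
  [  -0.20     0.70    -0.30]
  [  -0.30    -0.30     1.00]
Cofactors of I−A, C_ij = (−1)^(i+j)·(minor ij) (rows/columns in the sector order above):
  C_11 = (0.70)(1.00) − (-0.30)(-0.30) = 0.6100
  C_12 = −[(-0.20)(1.00) − (-0.30)(-0.30)] = 0.2900
  C_13 = (-0.20)(-0.30) − (0.70)(-0.30) = 0.2700
  C_21 = −[(-0.20)(1.00) − (-0.15)(-0.30)] = 0.2450
  C_22 = (0.80)(1.00) − (-0.15)(-0.30) = 0.7550
  C_23 = −[(0.80)(-0.30) − (-0.20)(-0.30)] = 0.3000
  C_31 = (-0.20)(-0.30) − (-0.15)(0.70) = 0.1650
  C_32 = −[(0.80)(-0.30) − (-0.15)(-0.20)] = 0.2700
  C_33 = (0.80)(0.70) − (-0.20)(-0.20) = 0.5200
det(I−A) = Σ_j (I−A)_1j·C_1j = (0.80)(0.6100) + (-0.20)(0.2900) + (-0.15)(0.2700) = 0.3895
adj(I−A) = Cᵀ =
  [ 0.6100   0.2450   0.1650]
  [ 0.2900   0.7550   0.2700]
  [ 0.2700   0.3000   0.5200]
(I − A)⁻¹ = adj(I−A) / det(I−A) ≈
  [   1.5661     0.6290     0.4236]
  [   0.7445     1.9384     0.6932]
  [   0.6932     0.7702     1.3350]
x = (I − A)⁻¹ d = adj(I−A)·d / det(I−A), with det(I−A) = 0.3895:
  x_1 = (0.6100·350 + 0.2450·450 + 0.1650·430) / 0.3895 = 394.70 / 0.3895 ≈ 1013.350
  x_2 = (0.2900·350 + 0.7550·450 + 0.2700·430) / 0.3895 = 557.35 / 0.3895 ≈ 1430.937
  x_3 = (0.2700·350 + 0.3000·450 + 0.5200·430) / 0.3895 = 453.10 / 0.3895 ≈ 1163.286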